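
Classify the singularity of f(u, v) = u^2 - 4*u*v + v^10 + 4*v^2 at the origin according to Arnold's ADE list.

The Hessian of f at 0 is [[2, -4], [-4, 8]] with rank 1, so corank 1. A Groebner basis of the Jacobian ideal J(f) in C{u,v} is {v^9, u - 2*v}; counting standard monomials gives mu = 9. Corank 1: A-series; mu = 9 gives A_9.

A_{9}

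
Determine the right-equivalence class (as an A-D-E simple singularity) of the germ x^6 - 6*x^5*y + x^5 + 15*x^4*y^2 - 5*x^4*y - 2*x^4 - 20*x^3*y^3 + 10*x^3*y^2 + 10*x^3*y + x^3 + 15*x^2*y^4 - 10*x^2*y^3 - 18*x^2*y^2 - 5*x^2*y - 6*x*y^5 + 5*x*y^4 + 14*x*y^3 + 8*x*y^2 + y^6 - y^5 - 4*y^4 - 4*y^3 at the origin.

D_{7}

The Hessian of f at 0 is [[0, 0], [0, 0]] with rank 0, so corank 2. A Groebner basis of the Jacobian ideal J(f) in C{x,y} is {-11*x^2/15 + 14*x*y/5 + y^4 + 2*y^3/15 - 8*y^2/3, x^3 - 24*x^2/5 + 78*x*y/5 - 22*y^3/5 - 12*y^2, x^2*y - 26*x^2/15 + 29*x*y/5 - 43*y^3/15 - 14*y^2/3, -7*x^2/15 + x*y^2 + 8*x*y/5 - 26*y^3/15 - 4*y^2/3}; counting standard monomials gives mu = 7. Corank 2; j^3 = (x - 2*y)^2*(x - y) has shape L^2 M (L != M), so D-series; mu = 7 gives D_7.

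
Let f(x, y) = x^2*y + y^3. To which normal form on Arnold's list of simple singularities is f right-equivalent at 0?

D_4

The Hessian of f at 0 has rank 0. Corank 2; j^3 = y*(x^2 + y^2) splits into three distinct lines over C (the quadratic factor has nonzero discriminant), so D_4.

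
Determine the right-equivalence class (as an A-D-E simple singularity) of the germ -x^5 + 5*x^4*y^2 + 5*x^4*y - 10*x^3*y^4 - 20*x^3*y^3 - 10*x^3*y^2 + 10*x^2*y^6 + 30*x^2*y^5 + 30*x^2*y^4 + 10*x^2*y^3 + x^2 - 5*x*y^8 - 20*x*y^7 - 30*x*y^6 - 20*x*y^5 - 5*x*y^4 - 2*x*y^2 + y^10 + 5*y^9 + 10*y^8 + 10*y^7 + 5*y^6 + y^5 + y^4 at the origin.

The Hessian of f at 0 is [[2, 0], [0, 0]] with rank 1, so corank 1. A Groebner basis of the Jacobian ideal J(f) in C{x,y} is {x^2, -x + y^2}; counting standard monomials gives mu = 4. Corank 1: A-series; mu = 4 gives A_4.

A_{4}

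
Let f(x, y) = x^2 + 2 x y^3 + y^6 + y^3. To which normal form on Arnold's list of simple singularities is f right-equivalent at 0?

The Hessian of f at 0 has rank 1. Corank 1: A-series; mu = 2 gives A_2.

A_2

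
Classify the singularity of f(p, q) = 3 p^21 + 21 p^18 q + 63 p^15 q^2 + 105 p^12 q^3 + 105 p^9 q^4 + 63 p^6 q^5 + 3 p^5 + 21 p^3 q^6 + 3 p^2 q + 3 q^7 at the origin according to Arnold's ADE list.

D_8

The Hessian of f at 0 has rank 0. Corank 2; j^3 = 3*p^2*q has shape L^2 M (L != M), so D-series; mu = 8 gives D_8.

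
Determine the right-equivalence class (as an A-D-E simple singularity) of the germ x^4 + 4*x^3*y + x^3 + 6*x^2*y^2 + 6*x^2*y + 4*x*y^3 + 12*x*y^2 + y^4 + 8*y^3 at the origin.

E6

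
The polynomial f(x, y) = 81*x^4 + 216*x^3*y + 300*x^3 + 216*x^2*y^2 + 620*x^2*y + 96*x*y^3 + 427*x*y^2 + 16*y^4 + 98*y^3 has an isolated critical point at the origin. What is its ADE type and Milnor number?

Type D5, Milnor number mu = 5.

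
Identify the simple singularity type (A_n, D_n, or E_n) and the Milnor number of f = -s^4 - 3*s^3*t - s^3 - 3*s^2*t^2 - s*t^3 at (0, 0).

The Hessian of f at 0 has rank 0. Corank 2; j^3 = -s^3 is a perfect cube, so E-series; the 4-jet and mu = 7 give E_7.

Type E7, Milnor number mu = 7.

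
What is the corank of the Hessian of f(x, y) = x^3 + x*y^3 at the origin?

The Hessian at 0 is [[0, 0], [0, 0]] of rank 0; hence corank 2.

2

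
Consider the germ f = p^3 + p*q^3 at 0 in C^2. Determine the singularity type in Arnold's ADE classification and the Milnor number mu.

The Hessian of f at 0 has rank 0. Corank 2; j^3 = p^3 is a perfect cube, so E-series; the 4-jet and mu = 7 give E_7.

Type E_7, Milnor number mu = 7.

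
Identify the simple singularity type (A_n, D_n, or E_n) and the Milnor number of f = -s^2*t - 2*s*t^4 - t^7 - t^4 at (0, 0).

Type D5, Milnor number mu = 5.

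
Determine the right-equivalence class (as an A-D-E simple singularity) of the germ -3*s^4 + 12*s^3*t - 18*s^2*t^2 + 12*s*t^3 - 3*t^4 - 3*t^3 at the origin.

E6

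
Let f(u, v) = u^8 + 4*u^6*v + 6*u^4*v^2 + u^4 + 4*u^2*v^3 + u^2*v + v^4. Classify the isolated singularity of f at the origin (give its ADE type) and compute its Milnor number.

The Hessian of f at 0 has rank 0. Corank 2; j^3 = u^2*v has shape L^2 M (L != M), so D-series; mu = 5 gives D_5.

Type D_5, Milnor number mu = 5.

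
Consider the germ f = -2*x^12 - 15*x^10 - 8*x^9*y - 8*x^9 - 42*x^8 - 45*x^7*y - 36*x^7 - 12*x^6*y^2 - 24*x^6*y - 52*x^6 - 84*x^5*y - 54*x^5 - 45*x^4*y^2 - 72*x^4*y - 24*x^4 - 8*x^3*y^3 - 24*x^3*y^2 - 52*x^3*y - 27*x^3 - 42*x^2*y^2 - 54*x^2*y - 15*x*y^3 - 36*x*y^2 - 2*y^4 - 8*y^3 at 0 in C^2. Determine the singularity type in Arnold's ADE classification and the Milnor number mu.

The Hessian of f at 0 has rank 0. Corank 2; j^3 = -(3*x + 2*y)^3 is a perfect cube, so E-series; the 4-jet and mu = 7 give E_7.

Type E_{7}, Milnor number mu = 7.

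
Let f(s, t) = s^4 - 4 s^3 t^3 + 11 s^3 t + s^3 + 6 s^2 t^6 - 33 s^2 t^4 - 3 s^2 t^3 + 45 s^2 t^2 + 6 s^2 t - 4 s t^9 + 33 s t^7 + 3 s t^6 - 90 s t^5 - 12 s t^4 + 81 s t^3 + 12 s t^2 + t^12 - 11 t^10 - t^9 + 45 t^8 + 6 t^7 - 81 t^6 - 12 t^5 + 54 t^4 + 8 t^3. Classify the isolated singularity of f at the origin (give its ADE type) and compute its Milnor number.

The Hessian of f at 0 has rank 0. Corank 2; j^3 = (s + 2*t)^3 is a perfect cube, so E-series; the 4-jet and mu = 7 give E_7.

Type E7, Milnor number mu = 7.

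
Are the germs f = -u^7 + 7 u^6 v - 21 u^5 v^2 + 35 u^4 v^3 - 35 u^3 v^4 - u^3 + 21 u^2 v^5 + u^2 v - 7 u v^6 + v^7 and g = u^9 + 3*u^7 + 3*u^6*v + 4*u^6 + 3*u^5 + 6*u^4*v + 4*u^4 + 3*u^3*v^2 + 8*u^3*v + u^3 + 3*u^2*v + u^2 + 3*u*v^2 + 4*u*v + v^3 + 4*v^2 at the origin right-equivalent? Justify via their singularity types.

The Hessian of f at 0 has rank 0. Corank 2; j^3 = -u^2*(u - v) has shape L^2 M (L != M), so D-series; mu = 8 gives D_8. The Hessian of g at 0 has rank 1. Corank 1: A-series; mu = 2 gives A_2. f is D_8 but g is A_2, hence not right-equivalent.

No.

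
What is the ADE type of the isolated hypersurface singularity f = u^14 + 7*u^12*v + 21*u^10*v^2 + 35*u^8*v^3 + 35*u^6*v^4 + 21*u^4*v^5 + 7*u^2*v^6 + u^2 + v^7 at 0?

The Hessian of f at 0 has rank 1. Corank 1: A-series; mu = 6 gives A_6.

A_6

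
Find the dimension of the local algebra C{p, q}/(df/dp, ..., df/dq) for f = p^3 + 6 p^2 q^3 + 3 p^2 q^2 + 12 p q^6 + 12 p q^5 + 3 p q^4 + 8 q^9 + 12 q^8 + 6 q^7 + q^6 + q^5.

8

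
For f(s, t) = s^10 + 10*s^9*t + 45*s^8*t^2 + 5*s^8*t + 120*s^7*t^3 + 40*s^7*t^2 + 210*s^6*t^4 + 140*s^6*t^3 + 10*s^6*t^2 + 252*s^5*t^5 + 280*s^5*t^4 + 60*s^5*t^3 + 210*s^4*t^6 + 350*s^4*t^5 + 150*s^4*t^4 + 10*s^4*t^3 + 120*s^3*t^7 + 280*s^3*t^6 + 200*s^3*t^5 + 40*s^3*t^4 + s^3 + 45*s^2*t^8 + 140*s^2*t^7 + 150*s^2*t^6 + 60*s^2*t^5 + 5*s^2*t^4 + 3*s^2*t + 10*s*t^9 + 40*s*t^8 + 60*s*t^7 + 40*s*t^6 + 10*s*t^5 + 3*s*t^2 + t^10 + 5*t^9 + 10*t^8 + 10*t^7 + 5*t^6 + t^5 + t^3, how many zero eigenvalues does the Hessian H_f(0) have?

2

The Hessian at 0 is [[0, 0], [0, 0]] of rank 0; hence corank 2.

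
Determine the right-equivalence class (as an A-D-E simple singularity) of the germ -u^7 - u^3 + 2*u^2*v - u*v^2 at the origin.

D_{8}

The Hessian of f at 0 is [[0, 0], [0, 0]] with rank 0, so corank 2. A Groebner basis of the Jacobian ideal J(f) in C{u,v} is {-u*v/7 + v^6 + v^2/7, u*v^2 - v^3, u^2 - u*v}; counting standard monomials gives mu = 8. Corank 2; j^3 = -u*(u - v)^2 has shape L^2 M (L != M), so D-series; mu = 8 gives D_8.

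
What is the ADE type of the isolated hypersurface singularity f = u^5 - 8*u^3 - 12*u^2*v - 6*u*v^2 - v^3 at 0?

E_{8}

The Hessian of f at 0 is [[0, 0], [0, 0]] with rank 0, so corank 2. A Groebner basis of the Jacobian ideal J(f) in C{u,v} is {v^5, u*v^3 + 3*v^4/8, u^2 + u*v + v^2/4}; counting standard monomials gives mu = 8. Corank 2; j^3 = -(2*u + v)^3 is a perfect cube, so E-series; the 5-jet and mu = 8 give E_8.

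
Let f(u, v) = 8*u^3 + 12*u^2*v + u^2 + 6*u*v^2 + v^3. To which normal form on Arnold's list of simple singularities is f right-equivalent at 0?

A_{2}

The Hessian of f at 0 has rank 1. Corank 1: A-series; mu = 2 gives A_2.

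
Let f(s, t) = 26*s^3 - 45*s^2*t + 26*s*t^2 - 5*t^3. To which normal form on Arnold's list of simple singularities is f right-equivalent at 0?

D_4

The Hessian of f at 0 has rank 0. Corank 2; j^3 = (2*s - t)*(13*s^2 - 16*s*t + 5*t^2) splits into three distinct lines over C (the quadratic factor has nonzero discriminant), so D_4.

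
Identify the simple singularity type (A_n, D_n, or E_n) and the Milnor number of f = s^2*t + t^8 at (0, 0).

Type D9, Milnor number mu = 9.

The Hessian of f at 0 has rank 0. Corank 2; j^3 = s^2*t has shape L^2 M (L != M), so D-series; mu = 9 gives D_9.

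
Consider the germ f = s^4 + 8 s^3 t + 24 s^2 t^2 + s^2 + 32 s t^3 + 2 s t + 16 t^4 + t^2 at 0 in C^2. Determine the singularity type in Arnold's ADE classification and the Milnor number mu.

Type A_3, Milnor number mu = 3.

The Hessian of f at 0 has rank 1. Corank 1: A-series; mu = 3 gives A_3.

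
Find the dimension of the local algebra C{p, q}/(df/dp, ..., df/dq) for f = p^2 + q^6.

The Hessian of f at 0 has rank 1. Corank 1: A-series; mu = 5 gives A_5.

5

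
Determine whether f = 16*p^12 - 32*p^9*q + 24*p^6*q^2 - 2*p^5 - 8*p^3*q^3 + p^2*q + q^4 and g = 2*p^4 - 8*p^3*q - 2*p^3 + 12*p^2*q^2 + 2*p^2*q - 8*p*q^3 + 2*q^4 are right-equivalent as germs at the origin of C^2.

The Hessian of f at 0 is [[0, 0], [0, 0]] with rank 0, so corank 2. A Groebner basis of the Jacobian ideal J(f) in C{p,q} is {p^3, p^2/4 + q^3, p*q}; counting standard monomials gives mu = 5. Corank 2; j^3 = p^2*q has shape L^2 M (L != M), so D-series; mu = 5 gives D_5. The Hessian of g at 0 is [[0, 0], [0, 0]] with rank 0, so corank 2. A Groebner basis of the Jacobian ideal J(g) in C{p,q} is {p*q^2, p*q/4 + q^3, p^2 - p*q}; counting standard monomials gives mu = 5. Corank 2; j^3 = -2*p^2*(p - q) has shape L^2 M (L != M), so D-series; mu = 5 gives D_5. Both have type D_5, hence right-equivalent.

Yes.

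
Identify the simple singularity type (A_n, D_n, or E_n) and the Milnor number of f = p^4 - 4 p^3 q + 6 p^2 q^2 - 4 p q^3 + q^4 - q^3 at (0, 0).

Type E_6, Milnor number mu = 6.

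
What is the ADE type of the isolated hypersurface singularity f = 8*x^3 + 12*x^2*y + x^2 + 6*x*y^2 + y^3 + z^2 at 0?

A2

The Hessian of f at 0 has rank 2. Corank 1: A-series; mu = 2 gives A_2.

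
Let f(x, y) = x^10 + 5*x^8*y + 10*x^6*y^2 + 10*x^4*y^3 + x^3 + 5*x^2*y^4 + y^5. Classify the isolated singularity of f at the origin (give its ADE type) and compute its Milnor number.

The Hessian of f at 0 has rank 0. Corank 2; j^3 = x^3 is a perfect cube, so E-series; the 5-jet and mu = 8 give E_8.

Type E_8, Milnor number mu = 8.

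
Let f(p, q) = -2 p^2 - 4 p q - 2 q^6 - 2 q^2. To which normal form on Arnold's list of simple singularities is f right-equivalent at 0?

A5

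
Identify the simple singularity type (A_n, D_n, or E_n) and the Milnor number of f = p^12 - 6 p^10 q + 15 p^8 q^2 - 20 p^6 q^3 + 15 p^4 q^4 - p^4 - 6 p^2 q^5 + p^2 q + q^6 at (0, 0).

The Hessian of f at 0 is [[0, 0], [0, 0]] with rank 0, so corank 2. A Groebner basis of the Jacobian ideal J(f) in C{p,q} is {p^2/6 + q^5, p^3, p*q}; counting standard monomials gives mu = 7. Corank 2; j^3 = p^2*q has shape L^2 M (L != M), so D-series; mu = 7 gives D_7.

Type D7, Milnor number mu = 7.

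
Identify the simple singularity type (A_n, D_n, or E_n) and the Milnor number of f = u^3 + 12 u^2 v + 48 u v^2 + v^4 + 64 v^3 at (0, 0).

Type E_{6}, Milnor number mu = 6.

The Hessian of f at 0 has rank 0. Corank 2; j^3 = (u + 4*v)^3 is a perfect cube, so E-series; the 4-jet and mu = 6 give E_6.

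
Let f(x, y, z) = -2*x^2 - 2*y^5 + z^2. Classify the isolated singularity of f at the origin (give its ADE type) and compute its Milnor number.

The Hessian of f at 0 is [[-4, 0, 0], [0, 0, 0], [0, 0, 2]] with rank 2, so corank 1. A Groebner basis of the Jacobian ideal J(f) in C{x,y,z} is {y^4, x, z}; counting standard monomials gives mu = 4. Corank 1: A-series; mu = 4 gives A_4.

Type A_4, Milnor number mu = 4.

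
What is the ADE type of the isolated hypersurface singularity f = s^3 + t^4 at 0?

E_{6}

The Hessian of f at 0 is [[0, 0], [0, 0]] with rank 0, so corank 2. A Groebner basis of the Jacobian ideal J(f) in C{s,t} is {t^3, s^2}; counting standard monomials gives mu = 6. Corank 2; j^3 = s^3 is a perfect cube, so E-series; the 4-jet and mu = 6 give E_6.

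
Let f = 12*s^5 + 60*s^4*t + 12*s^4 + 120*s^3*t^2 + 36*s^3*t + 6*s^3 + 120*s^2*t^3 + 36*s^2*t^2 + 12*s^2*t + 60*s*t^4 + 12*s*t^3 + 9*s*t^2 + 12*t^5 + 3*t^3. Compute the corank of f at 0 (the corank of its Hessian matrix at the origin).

Hessian at 0 has rank 0.

2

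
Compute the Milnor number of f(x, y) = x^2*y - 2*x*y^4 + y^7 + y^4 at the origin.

The Hessian of f at 0 has rank 0. Corank 2; j^3 = x^2*y has shape L^2 M (L != M), so D-series; mu = 5 gives D_5.

5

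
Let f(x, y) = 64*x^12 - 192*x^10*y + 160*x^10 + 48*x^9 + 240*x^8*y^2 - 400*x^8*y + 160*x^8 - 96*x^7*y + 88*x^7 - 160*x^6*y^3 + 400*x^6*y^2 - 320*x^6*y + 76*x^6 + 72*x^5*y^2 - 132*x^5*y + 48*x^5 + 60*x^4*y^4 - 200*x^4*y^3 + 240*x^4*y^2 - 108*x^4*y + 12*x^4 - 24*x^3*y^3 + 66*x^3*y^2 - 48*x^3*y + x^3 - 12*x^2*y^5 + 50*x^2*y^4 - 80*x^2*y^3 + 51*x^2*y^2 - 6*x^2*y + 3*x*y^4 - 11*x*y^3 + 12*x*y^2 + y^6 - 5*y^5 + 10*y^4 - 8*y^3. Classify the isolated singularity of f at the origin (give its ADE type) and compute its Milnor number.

Type E7, Milnor number mu = 7.

The Hessian of f at 0 has rank 0. Corank 2; j^3 = (x - 2*y)^3 is a perfect cube, so E-series; the 4-jet and mu = 7 give E_7.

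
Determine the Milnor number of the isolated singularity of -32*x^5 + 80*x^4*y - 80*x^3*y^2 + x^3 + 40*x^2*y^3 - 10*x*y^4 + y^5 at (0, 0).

The Hessian of f at 0 is [[0, 0], [0, 0]] with rank 0, so corank 2. A Groebner basis of the Jacobian ideal J(f) in C{x,y} is {y^5, x*y^3 - y^4/8, x^2}; counting standard monomials gives mu = 8. Corank 2; j^3 = x^3 is a perfect cube, so E-series; the 5-jet and mu = 8 give E_8.

8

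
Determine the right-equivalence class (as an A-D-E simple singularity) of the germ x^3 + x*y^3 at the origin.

The Hessian of f at 0 is [[0, 0], [0, 0]] with rank 0, so corank 2. A Groebner basis of the Jacobian ideal J(f) in C{x,y} is {x^3, x*y^2, 3*x^2 + y^3}; counting standard monomials gives mu = 7. Corank 2; j^3 = x^3 is a perfect cube, so E-series; the 4-jet and mu = 7 give E_7.

E_{7}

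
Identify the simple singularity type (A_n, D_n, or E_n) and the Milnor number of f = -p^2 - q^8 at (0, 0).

Type A_7, Milnor number mu = 7.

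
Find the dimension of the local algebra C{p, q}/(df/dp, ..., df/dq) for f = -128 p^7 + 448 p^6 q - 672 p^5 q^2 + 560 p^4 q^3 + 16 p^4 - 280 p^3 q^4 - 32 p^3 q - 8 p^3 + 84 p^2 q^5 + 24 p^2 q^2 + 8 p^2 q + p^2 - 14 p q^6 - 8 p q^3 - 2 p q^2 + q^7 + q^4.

6

The Hessian of f at 0 has rank 1. Corank 1: A-series; mu = 6 gives A_6.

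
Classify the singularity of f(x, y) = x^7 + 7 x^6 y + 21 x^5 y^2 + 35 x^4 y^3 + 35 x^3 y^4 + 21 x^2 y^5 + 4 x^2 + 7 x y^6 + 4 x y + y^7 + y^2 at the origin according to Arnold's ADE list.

A_6

The Hessian of f at 0 is [[8, 4], [4, 2]] with rank 1, so corank 1. A Groebner basis of the Jacobian ideal J(f) in C{x,y} is {y^6, x + y/2}; counting standard monomials gives mu = 6. Corank 1: A-series; mu = 6 gives A_6.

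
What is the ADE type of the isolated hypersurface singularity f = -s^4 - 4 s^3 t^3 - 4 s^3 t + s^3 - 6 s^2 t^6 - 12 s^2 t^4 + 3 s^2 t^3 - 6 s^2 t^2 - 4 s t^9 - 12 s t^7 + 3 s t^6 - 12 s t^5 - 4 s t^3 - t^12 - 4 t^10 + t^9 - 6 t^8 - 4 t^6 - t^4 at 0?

The Hessian of f at 0 has rank 0. Corank 2; j^3 = s^3 is a perfect cube, so E-series; the 4-jet and mu = 6 give E_6.

E6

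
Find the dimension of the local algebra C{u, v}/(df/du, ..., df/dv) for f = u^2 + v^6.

5

The Hessian of f at 0 has rank 1. Corank 1: A-series; mu = 5 gives A_5.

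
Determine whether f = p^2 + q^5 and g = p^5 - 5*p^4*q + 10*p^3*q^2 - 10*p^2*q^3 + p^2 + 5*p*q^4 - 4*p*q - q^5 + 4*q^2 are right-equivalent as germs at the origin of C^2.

The Hessian of f at 0 has rank 1. Corank 1: A-series; mu = 4 gives A_4. The Hessian of g at 0 has rank 1. Corank 1: A-series; mu = 4 gives A_4. Both have type A_4, hence right-equivalent.

Yes.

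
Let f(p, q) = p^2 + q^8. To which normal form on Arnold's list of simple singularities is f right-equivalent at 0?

The Hessian of f at 0 has rank 1. Corank 1: A-series; mu = 7 gives A_7.

A_7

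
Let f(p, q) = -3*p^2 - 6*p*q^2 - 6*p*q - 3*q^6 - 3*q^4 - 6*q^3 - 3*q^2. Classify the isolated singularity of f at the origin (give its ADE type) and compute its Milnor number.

The Hessian of f at 0 has rank 1. Corank 1: A-series; mu = 5 gives A_5.

Type A_5, Milnor number mu = 5.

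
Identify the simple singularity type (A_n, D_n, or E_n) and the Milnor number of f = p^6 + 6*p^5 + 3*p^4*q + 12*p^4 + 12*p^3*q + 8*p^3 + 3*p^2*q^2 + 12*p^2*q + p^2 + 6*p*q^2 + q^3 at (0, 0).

Type A_2, Milnor number mu = 2.

The Hessian of f at 0 has rank 1. Corank 1: A-series; mu = 2 gives A_2.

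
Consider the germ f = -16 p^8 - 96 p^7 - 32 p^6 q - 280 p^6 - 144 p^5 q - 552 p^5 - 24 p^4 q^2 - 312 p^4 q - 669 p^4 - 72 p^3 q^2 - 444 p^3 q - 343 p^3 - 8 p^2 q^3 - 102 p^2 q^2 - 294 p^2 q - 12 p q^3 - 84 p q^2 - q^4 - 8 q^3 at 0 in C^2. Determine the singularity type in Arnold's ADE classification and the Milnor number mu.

Type E_6, Milnor number mu = 6.

The Hessian of f at 0 is [[0, 0], [0, 0]] with rank 0, so corank 2. A Groebner basis of the Jacobian ideal J(f) in C{p,q} is {p^3 + 147*p^2/8 + 21*p*q/2 + 3*q^2/2, p^2*q - 245*p^2/4 - 35*p*q - 5*q^2, 6517*p^2/32 + p*q^2 + 931*p*q/8 + 133*q^2/8, -21609*p^2/32 - 3087*p*q/8 + q^3 - 441*q^2/8}; counting standard monomials gives mu = 6. Corank 2; j^3 = -(7*p + 2*q)^3 is a perfect cube, so E-series; the 4-jet and mu = 6 give E_6.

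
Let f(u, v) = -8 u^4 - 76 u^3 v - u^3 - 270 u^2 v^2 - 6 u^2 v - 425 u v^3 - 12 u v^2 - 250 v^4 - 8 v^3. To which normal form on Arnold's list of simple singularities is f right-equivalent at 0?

The Hessian of f at 0 is [[0, 0], [0, 0]] with rank 0, so corank 2. A Groebner basis of the Jacobian ideal J(f) in C{u,v} is {3*u^2/4 + 3*u*v + v^4 + v^3/4 + 3*v^2, u^3 + 27*u^2/2 + 54*u*v + 25*v^3/2 + 54*v^2, u^2*v - 17*u^2/4 - 17*u*v - 65*v^3/12 - 17*v^2, u^2 + u*v^2 + 4*u*v + 7*v^3/3 + 4*v^2}; counting standard monomials gives mu = 7. Corank 2; j^3 = -(u + 2*v)^3 is a perfect cube, so E-series; the 4-jet and mu = 7 give E_7.

E_7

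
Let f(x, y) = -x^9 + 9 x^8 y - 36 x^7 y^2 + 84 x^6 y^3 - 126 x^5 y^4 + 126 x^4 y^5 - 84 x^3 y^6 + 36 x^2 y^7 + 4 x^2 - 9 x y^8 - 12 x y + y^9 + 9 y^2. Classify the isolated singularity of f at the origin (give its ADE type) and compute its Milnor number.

Type A_8, Milnor number mu = 8.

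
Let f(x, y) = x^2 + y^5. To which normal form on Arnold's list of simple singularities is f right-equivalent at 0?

A4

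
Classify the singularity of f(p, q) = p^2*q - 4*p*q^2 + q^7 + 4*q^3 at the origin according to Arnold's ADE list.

D_8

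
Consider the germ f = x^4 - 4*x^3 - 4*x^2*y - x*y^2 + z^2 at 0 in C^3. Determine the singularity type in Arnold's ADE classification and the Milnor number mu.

Type D_5, Milnor number mu = 5.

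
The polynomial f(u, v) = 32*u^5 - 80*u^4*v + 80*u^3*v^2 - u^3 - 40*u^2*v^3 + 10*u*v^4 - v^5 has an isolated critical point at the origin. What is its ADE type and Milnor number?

Type E8, Milnor number mu = 8.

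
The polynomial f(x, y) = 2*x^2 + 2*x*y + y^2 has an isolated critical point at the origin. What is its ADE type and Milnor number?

The Hessian of f at 0 is [[4, 2], [2, 2]] with rank 2, so corank 0. A Groebner basis of the Jacobian ideal J(f) in C{x,y} is {x, y}; counting standard monomials gives mu = 1. Corank 0: nondegenerate Morse point, so A_1.

Type A_{1}, Milnor number mu = 1.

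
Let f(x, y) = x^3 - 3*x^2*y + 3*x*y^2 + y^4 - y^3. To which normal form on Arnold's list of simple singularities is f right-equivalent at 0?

E_{6}

The Hessian of f at 0 is [[0, 0], [0, 0]] with rank 0, so corank 2. A Groebner basis of the Jacobian ideal J(f) in C{x,y} is {y^3, x^2 - 2*x*y + y^2}; counting standard monomials gives mu = 6. Corank 2; j^3 = (x - y)^3 is a perfect cube, so E-series; the 4-jet and mu = 6 give E_6.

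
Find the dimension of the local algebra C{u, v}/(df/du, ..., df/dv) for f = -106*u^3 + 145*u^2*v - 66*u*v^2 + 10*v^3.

The Hessian of f at 0 is [[0, 0], [0, 0]] with rank 0, so corank 2. A Groebner basis of the Jacobian ideal J(f) in C{u,v} is {v^3, u^2 - 6*v^2/37, u*v - 15*v^2/37}; counting standard monomials gives mu = 4. Corank 2; j^3 = -(2*u - v)*(53*u^2 - 46*u*v + 10*v^2) splits into three distinct lines over C (the quadratic factor has nonzero discriminant), so D_4.

4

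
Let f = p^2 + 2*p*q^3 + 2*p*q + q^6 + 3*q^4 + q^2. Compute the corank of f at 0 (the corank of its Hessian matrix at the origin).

1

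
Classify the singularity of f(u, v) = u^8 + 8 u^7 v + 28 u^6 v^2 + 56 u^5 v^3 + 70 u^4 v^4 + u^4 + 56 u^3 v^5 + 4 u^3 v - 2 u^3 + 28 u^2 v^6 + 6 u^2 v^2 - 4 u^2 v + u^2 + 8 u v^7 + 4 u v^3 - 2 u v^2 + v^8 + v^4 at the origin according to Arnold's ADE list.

The Hessian of f at 0 has rank 1. Corank 1: A-series; mu = 7 gives A_7.

A7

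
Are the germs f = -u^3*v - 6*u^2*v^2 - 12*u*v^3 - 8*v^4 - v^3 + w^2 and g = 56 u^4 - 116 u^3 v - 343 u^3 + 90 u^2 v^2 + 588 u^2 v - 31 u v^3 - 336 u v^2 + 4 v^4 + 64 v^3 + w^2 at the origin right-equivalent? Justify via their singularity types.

Yes.

The Hessian of f at 0 is [[0, 0, 0], [0, 0, 0], [0, 0, 2]] with rank 1, so corank 2. A Groebner basis of the Jacobian ideal J(f) in C{u,v,w} is {u^3 - 12*u*v^2 + 3*v^2, u^2*v + 4*u*v^2, v^3, w}; counting standard monomials gives mu = 7. Corank 2; j^3 = -v^3 is a perfect cube, so E-series; the 4-jet and mu = 7 give E_7. The Hessian of g at 0 is [[0, 0, 0], [0, 0, 0], [0, 0, 2]] with rank 1, so corank 2. A Groebner basis of the Jacobian ideal J(g) in C{u,v,w} is {17294403*u^2/4 - 4941258*u*v + v^4 - 343*v^3/4 + 1411788*v^2, u^3 - 2205*u^2 + 2520*u*v - v^3/7 - 720*v^2, u^2*v - 10633*u^2/4 + 3038*u*v - 23*v^3/84 - 868*v^2, -2401*u^2 + u*v^2 + 2744*u*v - 11*v^3/21 - 784*v^2, w}; counting standard monomials gives mu = 7. Corank 2; j^3 = -(7*u - 4*v)^3 is a perfect cube, so E-series; the 4-jet and mu = 7 give E_7. Both have type E_7, hence right-equivalent.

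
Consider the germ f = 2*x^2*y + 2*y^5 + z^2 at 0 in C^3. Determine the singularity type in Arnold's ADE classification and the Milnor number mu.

Type D_6, Milnor number mu = 6.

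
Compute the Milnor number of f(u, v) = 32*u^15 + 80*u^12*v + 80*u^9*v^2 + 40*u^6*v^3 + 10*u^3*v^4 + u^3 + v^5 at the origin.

8

The Hessian of f at 0 has rank 0. Corank 2; j^3 = u^3 is a perfect cube, so E-series; the 5-jet and mu = 8 give E_8.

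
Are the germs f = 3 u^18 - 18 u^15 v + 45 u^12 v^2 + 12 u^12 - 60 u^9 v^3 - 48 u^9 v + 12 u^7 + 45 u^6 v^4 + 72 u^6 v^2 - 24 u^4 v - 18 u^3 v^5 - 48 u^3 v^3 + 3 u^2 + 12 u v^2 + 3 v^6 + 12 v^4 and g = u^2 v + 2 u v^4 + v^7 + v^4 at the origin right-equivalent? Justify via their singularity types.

No.

The Hessian of f at 0 is [[6, 0], [0, 0]] with rank 1, so corank 1. A Groebner basis of the Jacobian ideal J(f) in C{u,v} is {u^3, u^2*v, u/2 + v^2}; counting standard monomials gives mu = 5. Corank 1: A-series; mu = 5 gives A_5. The Hessian of g at 0 is [[0, 0], [0, 0]] with rank 0, so corank 2. A Groebner basis of the Jacobian ideal J(g) in C{u,v} is {u^3, u^2/4 + v^3, u*v}; counting standard monomials gives mu = 5. Corank 2; j^3 = u^2*v has shape L^2 M (L != M), so D-series; mu = 5 gives D_5. f is A_5 but g is D_5, hence not right-equivalent.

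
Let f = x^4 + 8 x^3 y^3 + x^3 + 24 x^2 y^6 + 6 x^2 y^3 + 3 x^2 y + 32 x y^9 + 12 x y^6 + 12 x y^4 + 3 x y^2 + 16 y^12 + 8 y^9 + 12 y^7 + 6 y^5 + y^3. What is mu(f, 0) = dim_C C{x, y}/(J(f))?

The Hessian of f at 0 has rank 0. Corank 2; j^3 = (x + y)^3 is a perfect cube, so E-series; the 4-jet and mu = 6 give E_6.

6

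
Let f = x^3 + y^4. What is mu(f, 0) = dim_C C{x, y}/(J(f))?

The Hessian of f at 0 has rank 0. Corank 2; j^3 = x^3 is a perfect cube, so E-series; the 4-jet and mu = 6 give E_6.

6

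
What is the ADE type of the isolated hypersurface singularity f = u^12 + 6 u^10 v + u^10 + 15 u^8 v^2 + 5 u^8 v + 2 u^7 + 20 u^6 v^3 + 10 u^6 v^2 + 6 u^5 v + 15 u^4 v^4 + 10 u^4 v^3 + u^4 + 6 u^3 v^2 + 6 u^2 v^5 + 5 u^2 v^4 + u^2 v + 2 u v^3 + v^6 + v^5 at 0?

D7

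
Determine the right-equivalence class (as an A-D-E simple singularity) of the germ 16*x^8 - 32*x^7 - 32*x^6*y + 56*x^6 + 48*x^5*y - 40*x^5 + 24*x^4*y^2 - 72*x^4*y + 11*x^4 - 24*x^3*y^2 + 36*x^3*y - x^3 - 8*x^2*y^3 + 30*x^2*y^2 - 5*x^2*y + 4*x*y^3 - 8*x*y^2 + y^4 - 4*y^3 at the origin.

D_{5}

The Hessian of f at 0 has rank 0. Corank 2; j^3 = -(x + y)*(x + 2*y)^2 has shape L^2 M (L != M), so D-series; mu = 5 gives D_5.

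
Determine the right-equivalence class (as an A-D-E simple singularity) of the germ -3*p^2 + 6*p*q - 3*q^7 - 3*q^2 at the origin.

A_6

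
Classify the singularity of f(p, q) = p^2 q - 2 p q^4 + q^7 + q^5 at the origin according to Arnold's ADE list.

D6

The Hessian of f at 0 has rank 0. Corank 2; j^3 = p^2*q has shape L^2 M (L != M), so D-series; mu = 6 gives D_6.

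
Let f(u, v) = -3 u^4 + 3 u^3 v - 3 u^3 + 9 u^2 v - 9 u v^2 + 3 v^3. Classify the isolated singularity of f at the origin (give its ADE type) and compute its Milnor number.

Type E_{7}, Milnor number mu = 7.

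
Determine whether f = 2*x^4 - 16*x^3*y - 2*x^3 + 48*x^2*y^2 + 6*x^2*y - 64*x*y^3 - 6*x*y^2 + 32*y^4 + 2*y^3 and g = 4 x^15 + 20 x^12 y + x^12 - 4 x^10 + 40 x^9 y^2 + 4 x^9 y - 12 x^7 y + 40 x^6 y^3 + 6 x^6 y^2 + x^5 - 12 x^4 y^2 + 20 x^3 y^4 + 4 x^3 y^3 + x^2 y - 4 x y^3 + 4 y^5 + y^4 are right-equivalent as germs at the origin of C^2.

The Hessian of f at 0 has rank 0. Corank 2; j^3 = -2*(x - y)^3 is a perfect cube, so E-series; the 4-jet and mu = 6 give E_6. The Hessian of g at 0 has rank 0. Corank 2; j^3 = x^2*y has shape L^2 M (L != M), so D-series; mu = 5 gives D_5. f is E_6 but g is D_5, hence not right-equivalent.

No.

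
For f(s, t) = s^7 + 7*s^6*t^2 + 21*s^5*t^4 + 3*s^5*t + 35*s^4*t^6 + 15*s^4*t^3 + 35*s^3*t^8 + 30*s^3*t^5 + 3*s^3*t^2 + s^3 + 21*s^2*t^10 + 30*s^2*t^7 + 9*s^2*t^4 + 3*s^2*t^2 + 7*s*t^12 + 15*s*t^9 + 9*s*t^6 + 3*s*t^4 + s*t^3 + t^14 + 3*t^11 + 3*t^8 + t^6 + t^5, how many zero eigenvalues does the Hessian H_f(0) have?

2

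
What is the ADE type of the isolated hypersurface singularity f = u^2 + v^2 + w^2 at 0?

The Hessian of f at 0 is [[2, 0, 0], [0, 2, 0], [0, 0, 2]] with rank 3, so corank 0. A Groebner basis of the Jacobian ideal J(f) in C{u,v,w} is {u, v, w}; counting standard monomials gives mu = 1. Corank 0: nondegenerate Morse point, so A_1.

A_1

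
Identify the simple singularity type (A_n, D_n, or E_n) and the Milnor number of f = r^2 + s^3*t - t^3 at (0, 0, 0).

Type E_7, Milnor number mu = 7.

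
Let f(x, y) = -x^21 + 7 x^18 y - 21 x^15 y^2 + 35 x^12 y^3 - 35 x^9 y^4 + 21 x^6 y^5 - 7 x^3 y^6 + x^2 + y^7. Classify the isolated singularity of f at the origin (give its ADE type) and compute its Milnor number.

Type A6, Milnor number mu = 6.

The Hessian of f at 0 is [[2, 0], [0, 0]] with rank 1, so corank 1. A Groebner basis of the Jacobian ideal J(f) in C{x,y} is {y^6, x}; counting standard monomials gives mu = 6. Corank 1: A-series; mu = 6 gives A_6.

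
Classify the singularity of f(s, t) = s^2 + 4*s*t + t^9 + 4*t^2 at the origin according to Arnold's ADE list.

A8

The Hessian of f at 0 has rank 1. Corank 1: A-series; mu = 8 gives A_8.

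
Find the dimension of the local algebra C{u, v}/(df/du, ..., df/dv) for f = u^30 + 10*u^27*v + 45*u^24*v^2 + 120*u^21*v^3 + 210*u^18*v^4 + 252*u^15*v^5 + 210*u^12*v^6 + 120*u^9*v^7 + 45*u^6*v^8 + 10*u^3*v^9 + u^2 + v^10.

9

The Hessian of f at 0 has rank 1. Corank 1: A-series; mu = 9 gives A_9.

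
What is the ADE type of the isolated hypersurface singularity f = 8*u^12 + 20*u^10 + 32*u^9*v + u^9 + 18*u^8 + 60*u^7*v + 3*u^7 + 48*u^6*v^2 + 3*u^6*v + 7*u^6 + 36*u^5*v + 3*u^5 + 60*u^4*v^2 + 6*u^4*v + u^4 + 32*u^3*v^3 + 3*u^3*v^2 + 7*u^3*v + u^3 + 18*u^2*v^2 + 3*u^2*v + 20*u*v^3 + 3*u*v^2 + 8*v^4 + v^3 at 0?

E7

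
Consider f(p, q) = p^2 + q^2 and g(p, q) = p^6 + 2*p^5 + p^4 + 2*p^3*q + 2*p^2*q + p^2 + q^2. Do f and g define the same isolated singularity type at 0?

Yes.

The Hessian of f at 0 has rank 2. Corank 0: nondegenerate Morse point, so A_1. The Hessian of g at 0 has rank 2. Corank 0: nondegenerate Morse point, so A_1. Both have type A_1, hence right-equivalent.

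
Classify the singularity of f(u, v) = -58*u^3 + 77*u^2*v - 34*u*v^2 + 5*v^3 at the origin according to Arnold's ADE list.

D_{4}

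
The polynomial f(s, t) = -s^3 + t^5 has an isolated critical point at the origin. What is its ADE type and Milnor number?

Type E8, Milnor number mu = 8.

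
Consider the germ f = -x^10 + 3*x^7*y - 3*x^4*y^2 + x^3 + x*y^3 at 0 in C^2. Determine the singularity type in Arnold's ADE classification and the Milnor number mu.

Type E7, Milnor number mu = 7.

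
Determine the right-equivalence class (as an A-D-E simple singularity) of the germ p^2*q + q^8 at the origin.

D_{9}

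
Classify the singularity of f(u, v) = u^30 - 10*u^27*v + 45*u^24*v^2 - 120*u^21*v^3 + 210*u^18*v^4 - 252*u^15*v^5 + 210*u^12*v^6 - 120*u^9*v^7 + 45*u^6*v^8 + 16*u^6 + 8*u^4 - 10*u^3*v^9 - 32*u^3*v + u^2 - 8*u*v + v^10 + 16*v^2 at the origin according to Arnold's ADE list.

A_{9}

The Hessian of f at 0 has rank 1. Corank 1: A-series; mu = 9 gives A_9.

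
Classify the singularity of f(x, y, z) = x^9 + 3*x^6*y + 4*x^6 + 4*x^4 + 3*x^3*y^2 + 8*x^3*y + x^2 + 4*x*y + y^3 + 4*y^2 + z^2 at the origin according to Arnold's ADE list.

A2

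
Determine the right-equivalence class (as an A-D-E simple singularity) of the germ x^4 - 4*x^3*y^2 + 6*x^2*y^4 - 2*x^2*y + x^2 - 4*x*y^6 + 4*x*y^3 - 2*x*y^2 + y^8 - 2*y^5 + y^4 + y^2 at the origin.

A_1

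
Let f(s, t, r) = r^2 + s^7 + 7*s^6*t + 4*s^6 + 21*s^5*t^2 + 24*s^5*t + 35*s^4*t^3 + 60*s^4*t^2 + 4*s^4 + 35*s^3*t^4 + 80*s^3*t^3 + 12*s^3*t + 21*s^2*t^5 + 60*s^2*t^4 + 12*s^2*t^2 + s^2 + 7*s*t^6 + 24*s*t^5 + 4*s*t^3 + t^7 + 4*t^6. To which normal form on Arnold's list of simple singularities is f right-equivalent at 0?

The Hessian of f at 0 is [[2, 0, 0], [0, 0, 0], [0, 0, 2]] with rank 2, so corank 1. A Groebner basis of the Jacobian ideal J(f) in C{s,t,r} is {s*t/2 + t^4, s*t^2 + s/6 + t^3/3, s^2, r}; counting standard monomials gives mu = 6. Corank 1: A-series; mu = 6 gives A_6.

A_6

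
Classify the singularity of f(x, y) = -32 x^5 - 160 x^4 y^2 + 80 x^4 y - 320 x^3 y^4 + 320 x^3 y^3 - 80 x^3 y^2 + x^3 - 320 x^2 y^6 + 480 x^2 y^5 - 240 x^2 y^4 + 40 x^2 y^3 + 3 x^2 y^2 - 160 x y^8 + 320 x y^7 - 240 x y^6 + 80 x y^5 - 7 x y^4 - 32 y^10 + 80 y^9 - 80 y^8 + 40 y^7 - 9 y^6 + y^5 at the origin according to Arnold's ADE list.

E_8

The Hessian of f at 0 is [[0, 0], [0, 0]] with rank 0, so corank 2. A Groebner basis of the Jacobian ideal J(f) in C{x,y} is {x^2/8 + x*y^3 + x*y^2/4, x^2 + 2*x*y^2 + y^4, x^3, x^2*y - x^2/4 - x*y^2/2}; counting standard monomials gives mu = 8. Corank 2; j^3 = x^3 is a perfect cube, so E-series; the 5-jet and mu = 8 give E_8.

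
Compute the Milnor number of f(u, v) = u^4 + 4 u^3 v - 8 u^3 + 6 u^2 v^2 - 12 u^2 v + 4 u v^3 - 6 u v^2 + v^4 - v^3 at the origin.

6

The Hessian of f at 0 is [[0, 0], [0, 0]] with rank 0, so corank 2. A Groebner basis of the Jacobian ideal J(f) in C{u,v} is {v^4, u*v^2 + 2*v^3/3, u^2 + u*v + v^2/4}; counting standard monomials gives mu = 6. Corank 2; j^3 = -(2*u + v)^3 is a perfect cube, so E-series; the 4-jet and mu = 6 give E_6.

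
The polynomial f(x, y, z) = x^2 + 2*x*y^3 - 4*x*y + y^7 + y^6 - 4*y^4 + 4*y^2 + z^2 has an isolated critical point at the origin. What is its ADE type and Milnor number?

The Hessian of f at 0 is [[2, -4, 0], [-4, 8, 0], [0, 0, 2]] with rank 2, so corank 1. A Groebner basis of the Jacobian ideal J(f) in C{x,y,z} is {x + y^3 - 2*y, x^2 - 4*x*y + 4*y^2, z}; counting standard monomials gives mu = 6. Corank 1: A-series; mu = 6 gives A_6.

Type A_6, Milnor number mu = 6.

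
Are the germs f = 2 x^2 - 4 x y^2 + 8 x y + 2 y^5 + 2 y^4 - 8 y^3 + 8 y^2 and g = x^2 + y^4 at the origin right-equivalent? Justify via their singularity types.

No.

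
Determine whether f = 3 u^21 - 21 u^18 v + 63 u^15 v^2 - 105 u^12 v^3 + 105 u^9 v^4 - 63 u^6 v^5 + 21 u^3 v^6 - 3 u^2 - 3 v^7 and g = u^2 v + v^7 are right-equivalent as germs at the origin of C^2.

No.

The Hessian of f at 0 has rank 1. Corank 1: A-series; mu = 6 gives A_6. The Hessian of g at 0 has rank 0. Corank 2; j^3 = u^2*v has shape L^2 M (L != M), so D-series; mu = 8 gives D_8. f is A_6 but g is D_8, hence not right-equivalent.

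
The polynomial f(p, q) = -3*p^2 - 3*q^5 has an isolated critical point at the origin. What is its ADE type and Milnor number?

The Hessian of f at 0 is [[-6, 0], [0, 0]] with rank 1, so corank 1. A Groebner basis of the Jacobian ideal J(f) in C{p,q} is {q^4, p}; counting standard monomials gives mu = 4. Corank 1: A-series; mu = 4 gives A_4.

Type A4, Milnor number mu = 4.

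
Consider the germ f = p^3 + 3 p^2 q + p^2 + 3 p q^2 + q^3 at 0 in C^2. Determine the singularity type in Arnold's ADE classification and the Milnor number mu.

Type A2, Milnor number mu = 2.

The Hessian of f at 0 is [[2, 0], [0, 0]] with rank 1, so corank 1. A Groebner basis of the Jacobian ideal J(f) in C{p,q} is {q^2, p}; counting standard monomials gives mu = 2. Corank 1: A-series; mu = 2 gives A_2.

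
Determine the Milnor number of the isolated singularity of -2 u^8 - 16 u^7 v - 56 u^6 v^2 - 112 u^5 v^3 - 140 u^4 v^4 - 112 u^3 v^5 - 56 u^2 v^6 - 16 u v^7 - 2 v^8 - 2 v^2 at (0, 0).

7

The Hessian of f at 0 has rank 1. Corank 1: A-series; mu = 7 gives A_7.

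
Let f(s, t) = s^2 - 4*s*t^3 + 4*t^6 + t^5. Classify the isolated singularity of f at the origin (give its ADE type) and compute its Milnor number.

The Hessian of f at 0 is [[2, 0], [0, 0]] with rank 1, so corank 1. A Groebner basis of the Jacobian ideal J(f) in C{s,t} is {-s/2 + t^3, s^2, s*t}; counting standard monomials gives mu = 4. Corank 1: A-series; mu = 4 gives A_4.

Type A_{4}, Milnor number mu = 4.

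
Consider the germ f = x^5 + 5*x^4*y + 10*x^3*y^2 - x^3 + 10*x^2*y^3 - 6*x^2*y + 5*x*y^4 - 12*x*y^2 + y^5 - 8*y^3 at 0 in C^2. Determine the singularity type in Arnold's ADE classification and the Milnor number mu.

Type E_{8}, Milnor number mu = 8.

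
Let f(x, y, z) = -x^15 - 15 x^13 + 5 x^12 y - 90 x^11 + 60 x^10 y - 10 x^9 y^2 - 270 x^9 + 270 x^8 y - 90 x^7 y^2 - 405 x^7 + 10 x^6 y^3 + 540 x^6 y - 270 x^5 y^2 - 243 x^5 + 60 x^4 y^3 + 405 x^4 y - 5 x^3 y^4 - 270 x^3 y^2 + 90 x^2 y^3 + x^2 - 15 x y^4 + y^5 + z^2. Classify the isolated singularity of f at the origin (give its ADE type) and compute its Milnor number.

The Hessian of f at 0 has rank 2. Corank 1: A-series; mu = 4 gives A_4.

Type A4, Milnor number mu = 4.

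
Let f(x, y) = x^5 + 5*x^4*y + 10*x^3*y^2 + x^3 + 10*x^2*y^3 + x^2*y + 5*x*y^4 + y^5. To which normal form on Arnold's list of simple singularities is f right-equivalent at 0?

D6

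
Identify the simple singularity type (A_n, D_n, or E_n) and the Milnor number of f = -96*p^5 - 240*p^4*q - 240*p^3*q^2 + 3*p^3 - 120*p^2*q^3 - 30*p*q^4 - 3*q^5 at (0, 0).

Type E_{8}, Milnor number mu = 8.

The Hessian of f at 0 has rank 0. Corank 2; j^3 = 3*p^3 is a perfect cube, so E-series; the 5-jet and mu = 8 give E_8.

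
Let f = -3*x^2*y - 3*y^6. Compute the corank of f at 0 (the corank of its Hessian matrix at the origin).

Hessian at 0 has rank 0.

2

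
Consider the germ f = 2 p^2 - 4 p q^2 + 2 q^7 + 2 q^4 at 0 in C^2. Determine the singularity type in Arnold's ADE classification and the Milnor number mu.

The Hessian of f at 0 has rank 1. Corank 1: A-series; mu = 6 gives A_6.

Type A6, Milnor number mu = 6.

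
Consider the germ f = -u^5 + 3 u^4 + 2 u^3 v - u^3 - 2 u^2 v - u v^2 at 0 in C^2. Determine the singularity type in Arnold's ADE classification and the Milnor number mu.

The Hessian of f at 0 is [[0, 0], [0, 0]] with rank 0, so corank 2. A Groebner basis of the Jacobian ideal J(f) in C{u,v} is {u*v^2 - u*v/3 - v^2/3, u*v/3 + v^3 + v^2/3, u^2 + 2*u*v/3 - v^2/3}; counting standard monomials gives mu = 5. Corank 2; j^3 = -u*(u + v)^2 has shape L^2 M (L != M), so D-series; mu = 5 gives D_5.

Type D_{5}, Milnor number mu = 5.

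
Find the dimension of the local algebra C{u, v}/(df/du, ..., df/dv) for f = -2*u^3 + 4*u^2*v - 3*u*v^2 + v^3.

The Hessian of f at 0 has rank 0. Corank 2; j^3 = -(u - v)*(2*u^2 - 2*u*v + v^2) splits into three distinct lines over C (the quadratic factor has nonzero discriminant), so D_4.

4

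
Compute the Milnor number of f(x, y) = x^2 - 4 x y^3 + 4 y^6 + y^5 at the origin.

4

The Hessian of f at 0 has rank 1. Corank 1: A-series; mu = 4 gives A_4.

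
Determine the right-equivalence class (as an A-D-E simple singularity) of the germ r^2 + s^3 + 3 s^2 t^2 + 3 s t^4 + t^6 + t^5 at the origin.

The Hessian of f at 0 is [[0, 0, 0], [0, 0, 0], [0, 0, 2]] with rank 1, so corank 2. A Groebner basis of the Jacobian ideal J(f) in C{s,t,r} is {t^4, s^3, s^2/2 + s*t^2, r}; counting standard monomials gives mu = 8. Corank 2; j^3 = s^3 is a perfect cube, so E-series; the 5-jet and mu = 8 give E_8.

E_8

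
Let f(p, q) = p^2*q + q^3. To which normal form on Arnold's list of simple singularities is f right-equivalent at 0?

D_{4}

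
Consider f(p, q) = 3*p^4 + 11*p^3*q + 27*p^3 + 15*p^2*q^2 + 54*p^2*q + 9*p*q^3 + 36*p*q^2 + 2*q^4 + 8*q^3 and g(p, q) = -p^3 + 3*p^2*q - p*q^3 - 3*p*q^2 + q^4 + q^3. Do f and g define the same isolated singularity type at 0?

The Hessian of f at 0 is [[0, 0], [0, 0]] with rank 0, so corank 2. A Groebner basis of the Jacobian ideal J(f) in C{p,q} is {19683*p^2 + 26244*p*q + q^4 + 27*q^3 + 8748*q^2, p^3 + 270*p^2 + 360*p*q + 2*q^3/3 + 120*q^2, p^2*q - 243*p^2 - 324*p*q - 7*q^3/9 - 108*q^2, 162*p^2 + p*q^2 + 216*p*q + 8*q^3/9 + 72*q^2}; counting standard monomials gives mu = 7. Corank 2; j^3 = (3*p + 2*q)^3 is a perfect cube, so E-series; the 4-jet and mu = 7 give E_7. The Hessian of g at 0 is [[0, 0], [0, 0]] with rank 0, so corank 2. A Groebner basis of the Jacobian ideal J(g) in C{p,q} is {p^3 - 3*p^2*q - 6*p^2 + 12*p*q - 6*q^2, 3*p^2 + p*q^2 - 6*p*q + 3*q^2, 3*p^2 - 6*p*q + q^3 + 3*q^2}; counting standard monomials gives mu = 7. Corank 2; j^3 = -(p - q)^3 is a perfect cube, so E-series; the 4-jet and mu = 7 give E_7. Both have type E_7, hence right-equivalent.

Yes.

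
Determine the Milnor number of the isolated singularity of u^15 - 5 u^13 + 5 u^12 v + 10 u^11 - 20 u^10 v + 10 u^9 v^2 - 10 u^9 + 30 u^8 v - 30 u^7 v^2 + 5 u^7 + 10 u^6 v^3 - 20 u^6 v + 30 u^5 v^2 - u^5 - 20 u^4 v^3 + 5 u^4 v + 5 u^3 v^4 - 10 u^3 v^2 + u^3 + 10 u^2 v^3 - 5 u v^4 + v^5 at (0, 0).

The Hessian of f at 0 has rank 0. Corank 2; j^3 = u^3 is a perfect cube, so E-series; the 5-jet and mu = 8 give E_8.

8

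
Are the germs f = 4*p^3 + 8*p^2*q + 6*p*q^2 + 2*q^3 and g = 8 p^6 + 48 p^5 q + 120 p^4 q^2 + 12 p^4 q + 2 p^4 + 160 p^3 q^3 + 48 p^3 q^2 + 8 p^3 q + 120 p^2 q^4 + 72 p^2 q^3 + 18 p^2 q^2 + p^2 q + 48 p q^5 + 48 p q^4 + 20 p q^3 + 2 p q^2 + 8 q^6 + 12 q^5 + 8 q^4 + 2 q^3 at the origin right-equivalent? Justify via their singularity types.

The Hessian of f at 0 has rank 0. Corank 2; j^3 = 2*(p + q)*(2*p^2 + 2*p*q + q^2) splits into three distinct lines over C (the quadratic factor has nonzero discriminant), so D_4. The Hessian of g at 0 has rank 0. Corank 2; j^3 = q*(p^2 + 2*p*q + 2*q^2) splits into three distinct lines over C (the quadratic factor has nonzero discriminant), so D_4. Both have type D_4, hence right-equivalent.

Yes.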